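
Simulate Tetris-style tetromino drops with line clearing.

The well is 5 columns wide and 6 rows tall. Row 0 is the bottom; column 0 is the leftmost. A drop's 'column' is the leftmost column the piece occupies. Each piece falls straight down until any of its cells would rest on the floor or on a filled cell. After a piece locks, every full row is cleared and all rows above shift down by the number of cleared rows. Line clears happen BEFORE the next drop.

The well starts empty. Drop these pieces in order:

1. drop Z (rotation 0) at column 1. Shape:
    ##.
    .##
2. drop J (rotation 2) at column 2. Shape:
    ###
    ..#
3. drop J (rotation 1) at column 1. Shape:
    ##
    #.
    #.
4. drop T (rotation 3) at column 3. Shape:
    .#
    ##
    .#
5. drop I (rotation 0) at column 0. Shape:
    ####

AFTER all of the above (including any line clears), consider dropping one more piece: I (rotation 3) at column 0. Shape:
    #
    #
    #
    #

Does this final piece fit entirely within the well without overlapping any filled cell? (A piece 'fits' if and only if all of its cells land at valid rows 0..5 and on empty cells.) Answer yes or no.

Drop 1: Z rot0 at col 1 lands with bottom-row=0; cleared 0 line(s) (total 0); column heights now [0 2 2 1 0], max=2
Drop 2: J rot2 at col 2 lands with bottom-row=1; cleared 0 line(s) (total 0); column heights now [0 2 3 3 3], max=3
Drop 3: J rot1 at col 1 lands with bottom-row=2; cleared 0 line(s) (total 0); column heights now [0 5 5 3 3], max=5
Drop 4: T rot3 at col 3 lands with bottom-row=3; cleared 0 line(s) (total 0); column heights now [0 5 5 5 6], max=6
Drop 5: I rot0 at col 0 lands with bottom-row=5; cleared 1 line(s) (total 1); column heights now [0 5 5 5 5], max=5
Test piece I rot3 at col 0 (width 1): heights before test = [0 5 5 5 5]; fits = True

Answer: yes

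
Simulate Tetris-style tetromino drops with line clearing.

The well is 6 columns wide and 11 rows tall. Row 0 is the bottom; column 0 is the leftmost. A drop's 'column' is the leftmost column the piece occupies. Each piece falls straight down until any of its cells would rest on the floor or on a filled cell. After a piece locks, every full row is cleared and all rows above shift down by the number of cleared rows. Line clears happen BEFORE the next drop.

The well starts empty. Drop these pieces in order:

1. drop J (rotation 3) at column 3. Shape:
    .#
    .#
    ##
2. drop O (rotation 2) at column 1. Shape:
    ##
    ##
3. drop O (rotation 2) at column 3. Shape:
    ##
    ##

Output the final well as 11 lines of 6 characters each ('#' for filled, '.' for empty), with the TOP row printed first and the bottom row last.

Drop 1: J rot3 at col 3 lands with bottom-row=0; cleared 0 line(s) (total 0); column heights now [0 0 0 1 3 0], max=3
Drop 2: O rot2 at col 1 lands with bottom-row=0; cleared 0 line(s) (total 0); column heights now [0 2 2 1 3 0], max=3
Drop 3: O rot2 at col 3 lands with bottom-row=3; cleared 0 line(s) (total 0); column heights now [0 2 2 5 5 0], max=5

Answer: ......
......
......
......
......
......
...##.
...##.
....#.
.##.#.
.####.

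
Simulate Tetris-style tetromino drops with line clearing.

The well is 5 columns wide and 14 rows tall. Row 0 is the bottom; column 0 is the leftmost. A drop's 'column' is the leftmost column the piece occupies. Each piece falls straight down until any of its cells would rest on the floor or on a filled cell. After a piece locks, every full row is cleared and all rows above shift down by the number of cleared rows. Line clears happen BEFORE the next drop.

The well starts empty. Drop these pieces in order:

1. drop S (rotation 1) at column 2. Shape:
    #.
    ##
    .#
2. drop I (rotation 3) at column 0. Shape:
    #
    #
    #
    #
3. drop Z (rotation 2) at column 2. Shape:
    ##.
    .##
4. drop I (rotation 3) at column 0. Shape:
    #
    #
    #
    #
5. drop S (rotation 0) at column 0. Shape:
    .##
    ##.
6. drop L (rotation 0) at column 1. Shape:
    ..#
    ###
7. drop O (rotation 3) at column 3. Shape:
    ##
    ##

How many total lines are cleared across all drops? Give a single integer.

Answer: 0

Derivation:
Drop 1: S rot1 at col 2 lands with bottom-row=0; cleared 0 line(s) (total 0); column heights now [0 0 3 2 0], max=3
Drop 2: I rot3 at col 0 lands with bottom-row=0; cleared 0 line(s) (total 0); column heights now [4 0 3 2 0], max=4
Drop 3: Z rot2 at col 2 lands with bottom-row=2; cleared 0 line(s) (total 0); column heights now [4 0 4 4 3], max=4
Drop 4: I rot3 at col 0 lands with bottom-row=4; cleared 0 line(s) (total 0); column heights now [8 0 4 4 3], max=8
Drop 5: S rot0 at col 0 lands with bottom-row=8; cleared 0 line(s) (total 0); column heights now [9 10 10 4 3], max=10
Drop 6: L rot0 at col 1 lands with bottom-row=10; cleared 0 line(s) (total 0); column heights now [9 11 11 12 3], max=12
Drop 7: O rot3 at col 3 lands with bottom-row=12; cleared 0 line(s) (total 0); column heights now [9 11 11 14 14], max=14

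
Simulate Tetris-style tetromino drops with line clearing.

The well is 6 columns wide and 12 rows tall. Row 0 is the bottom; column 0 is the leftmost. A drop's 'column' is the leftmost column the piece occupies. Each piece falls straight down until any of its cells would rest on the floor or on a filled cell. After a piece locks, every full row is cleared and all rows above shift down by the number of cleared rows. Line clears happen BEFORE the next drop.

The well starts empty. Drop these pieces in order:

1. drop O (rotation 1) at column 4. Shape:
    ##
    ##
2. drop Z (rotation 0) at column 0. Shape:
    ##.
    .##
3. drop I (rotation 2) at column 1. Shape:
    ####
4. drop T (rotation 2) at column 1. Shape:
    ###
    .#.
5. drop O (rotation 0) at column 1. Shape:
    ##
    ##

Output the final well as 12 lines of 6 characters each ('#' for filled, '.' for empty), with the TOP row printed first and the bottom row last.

Drop 1: O rot1 at col 4 lands with bottom-row=0; cleared 0 line(s) (total 0); column heights now [0 0 0 0 2 2], max=2
Drop 2: Z rot0 at col 0 lands with bottom-row=0; cleared 0 line(s) (total 0); column heights now [2 2 1 0 2 2], max=2
Drop 3: I rot2 at col 1 lands with bottom-row=2; cleared 0 line(s) (total 0); column heights now [2 3 3 3 3 2], max=3
Drop 4: T rot2 at col 1 lands with bottom-row=3; cleared 0 line(s) (total 0); column heights now [2 5 5 5 3 2], max=5
Drop 5: O rot0 at col 1 lands with bottom-row=5; cleared 0 line(s) (total 0); column heights now [2 7 7 5 3 2], max=7

Answer: ......
......
......
......
......
.##...
.##...
.###..
..#...
.####.
##..##
.##.##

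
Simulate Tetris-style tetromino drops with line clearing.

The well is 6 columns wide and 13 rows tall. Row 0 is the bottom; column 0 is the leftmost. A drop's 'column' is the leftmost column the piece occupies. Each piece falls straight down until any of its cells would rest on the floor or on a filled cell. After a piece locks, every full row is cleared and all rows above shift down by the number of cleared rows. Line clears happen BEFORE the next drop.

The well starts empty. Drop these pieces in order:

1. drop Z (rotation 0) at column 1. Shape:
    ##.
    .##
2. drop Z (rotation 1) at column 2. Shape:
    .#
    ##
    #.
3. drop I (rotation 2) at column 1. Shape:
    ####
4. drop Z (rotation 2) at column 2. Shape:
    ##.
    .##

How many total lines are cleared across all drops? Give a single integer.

Drop 1: Z rot0 at col 1 lands with bottom-row=0; cleared 0 line(s) (total 0); column heights now [0 2 2 1 0 0], max=2
Drop 2: Z rot1 at col 2 lands with bottom-row=2; cleared 0 line(s) (total 0); column heights now [0 2 4 5 0 0], max=5
Drop 3: I rot2 at col 1 lands with bottom-row=5; cleared 0 line(s) (total 0); column heights now [0 6 6 6 6 0], max=6
Drop 4: Z rot2 at col 2 lands with bottom-row=6; cleared 0 line(s) (total 0); column heights now [0 6 8 8 7 0], max=8

Answer: 0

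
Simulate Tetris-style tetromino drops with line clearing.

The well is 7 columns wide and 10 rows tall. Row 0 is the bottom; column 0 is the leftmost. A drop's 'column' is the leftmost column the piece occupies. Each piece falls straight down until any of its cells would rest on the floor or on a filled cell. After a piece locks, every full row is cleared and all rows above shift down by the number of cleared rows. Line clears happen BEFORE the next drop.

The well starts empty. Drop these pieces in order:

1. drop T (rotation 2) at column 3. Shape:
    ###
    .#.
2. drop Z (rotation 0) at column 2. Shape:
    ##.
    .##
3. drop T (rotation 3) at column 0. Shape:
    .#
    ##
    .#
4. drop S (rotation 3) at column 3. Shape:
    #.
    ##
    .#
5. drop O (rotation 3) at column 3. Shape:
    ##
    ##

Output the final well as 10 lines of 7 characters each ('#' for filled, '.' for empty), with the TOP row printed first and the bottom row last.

Drop 1: T rot2 at col 3 lands with bottom-row=0; cleared 0 line(s) (total 0); column heights now [0 0 0 2 2 2 0], max=2
Drop 2: Z rot0 at col 2 lands with bottom-row=2; cleared 0 line(s) (total 0); column heights now [0 0 4 4 3 2 0], max=4
Drop 3: T rot3 at col 0 lands with bottom-row=0; cleared 0 line(s) (total 0); column heights now [2 3 4 4 3 2 0], max=4
Drop 4: S rot3 at col 3 lands with bottom-row=3; cleared 0 line(s) (total 0); column heights now [2 3 4 6 5 2 0], max=6
Drop 5: O rot3 at col 3 lands with bottom-row=6; cleared 0 line(s) (total 0); column heights now [2 3 4 8 8 2 0], max=8

Answer: .......
.......
...##..
...##..
...#...
...##..
..###..
.#.##..
##.###.
.#..#..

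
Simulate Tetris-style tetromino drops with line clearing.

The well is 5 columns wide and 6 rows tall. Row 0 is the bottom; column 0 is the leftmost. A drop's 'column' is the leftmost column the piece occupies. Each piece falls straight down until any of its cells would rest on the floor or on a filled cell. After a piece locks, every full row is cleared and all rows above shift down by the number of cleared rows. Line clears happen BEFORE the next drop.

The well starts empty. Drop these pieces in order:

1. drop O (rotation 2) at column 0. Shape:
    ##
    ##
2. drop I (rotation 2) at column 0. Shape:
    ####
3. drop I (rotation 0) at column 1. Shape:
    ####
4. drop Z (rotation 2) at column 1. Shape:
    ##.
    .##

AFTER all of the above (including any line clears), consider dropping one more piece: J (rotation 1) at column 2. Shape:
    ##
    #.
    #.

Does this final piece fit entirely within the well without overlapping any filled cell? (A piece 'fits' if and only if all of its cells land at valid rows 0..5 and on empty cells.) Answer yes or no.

Drop 1: O rot2 at col 0 lands with bottom-row=0; cleared 0 line(s) (total 0); column heights now [2 2 0 0 0], max=2
Drop 2: I rot2 at col 0 lands with bottom-row=2; cleared 0 line(s) (total 0); column heights now [3 3 3 3 0], max=3
Drop 3: I rot0 at col 1 lands with bottom-row=3; cleared 0 line(s) (total 0); column heights now [3 4 4 4 4], max=4
Drop 4: Z rot2 at col 1 lands with bottom-row=4; cleared 0 line(s) (total 0); column heights now [3 6 6 5 4], max=6
Test piece J rot1 at col 2 (width 2): heights before test = [3 6 6 5 4]; fits = False

Answer: no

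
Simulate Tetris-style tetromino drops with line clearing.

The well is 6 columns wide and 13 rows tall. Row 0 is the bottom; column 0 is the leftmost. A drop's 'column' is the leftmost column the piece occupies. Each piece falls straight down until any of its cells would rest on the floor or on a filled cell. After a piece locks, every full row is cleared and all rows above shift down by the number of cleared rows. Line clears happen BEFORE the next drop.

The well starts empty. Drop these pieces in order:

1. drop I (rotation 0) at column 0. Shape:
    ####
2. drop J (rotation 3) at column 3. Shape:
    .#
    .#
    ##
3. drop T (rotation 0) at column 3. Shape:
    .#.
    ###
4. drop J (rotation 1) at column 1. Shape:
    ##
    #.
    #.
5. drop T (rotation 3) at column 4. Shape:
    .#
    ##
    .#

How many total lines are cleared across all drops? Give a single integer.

Drop 1: I rot0 at col 0 lands with bottom-row=0; cleared 0 line(s) (total 0); column heights now [1 1 1 1 0 0], max=1
Drop 2: J rot3 at col 3 lands with bottom-row=1; cleared 0 line(s) (total 0); column heights now [1 1 1 2 4 0], max=4
Drop 3: T rot0 at col 3 lands with bottom-row=4; cleared 0 line(s) (total 0); column heights now [1 1 1 5 6 5], max=6
Drop 4: J rot1 at col 1 lands with bottom-row=1; cleared 0 line(s) (total 0); column heights now [1 4 4 5 6 5], max=6
Drop 5: T rot3 at col 4 lands with bottom-row=5; cleared 0 line(s) (total 0); column heights now [1 4 4 5 7 8], max=8

Answer: 0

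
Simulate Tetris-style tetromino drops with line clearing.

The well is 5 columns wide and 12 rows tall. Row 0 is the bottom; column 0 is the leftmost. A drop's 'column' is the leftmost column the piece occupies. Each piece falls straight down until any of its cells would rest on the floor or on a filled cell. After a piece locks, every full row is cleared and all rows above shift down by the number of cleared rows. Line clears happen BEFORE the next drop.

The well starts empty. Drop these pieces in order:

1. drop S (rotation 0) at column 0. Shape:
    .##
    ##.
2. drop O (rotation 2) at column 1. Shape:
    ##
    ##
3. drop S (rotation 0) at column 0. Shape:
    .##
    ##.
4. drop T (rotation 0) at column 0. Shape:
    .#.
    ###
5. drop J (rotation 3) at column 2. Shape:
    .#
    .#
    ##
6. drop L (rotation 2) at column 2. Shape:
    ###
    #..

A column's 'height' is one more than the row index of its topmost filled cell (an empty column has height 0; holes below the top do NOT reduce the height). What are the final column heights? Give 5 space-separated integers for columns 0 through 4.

Answer: 7 8 11 11 11

Derivation:
Drop 1: S rot0 at col 0 lands with bottom-row=0; cleared 0 line(s) (total 0); column heights now [1 2 2 0 0], max=2
Drop 2: O rot2 at col 1 lands with bottom-row=2; cleared 0 line(s) (total 0); column heights now [1 4 4 0 0], max=4
Drop 3: S rot0 at col 0 lands with bottom-row=4; cleared 0 line(s) (total 0); column heights now [5 6 6 0 0], max=6
Drop 4: T rot0 at col 0 lands with bottom-row=6; cleared 0 line(s) (total 0); column heights now [7 8 7 0 0], max=8
Drop 5: J rot3 at col 2 lands with bottom-row=7; cleared 0 line(s) (total 0); column heights now [7 8 8 10 0], max=10
Drop 6: L rot2 at col 2 lands with bottom-row=9; cleared 0 line(s) (total 0); column heights now [7 8 11 11 11], max=11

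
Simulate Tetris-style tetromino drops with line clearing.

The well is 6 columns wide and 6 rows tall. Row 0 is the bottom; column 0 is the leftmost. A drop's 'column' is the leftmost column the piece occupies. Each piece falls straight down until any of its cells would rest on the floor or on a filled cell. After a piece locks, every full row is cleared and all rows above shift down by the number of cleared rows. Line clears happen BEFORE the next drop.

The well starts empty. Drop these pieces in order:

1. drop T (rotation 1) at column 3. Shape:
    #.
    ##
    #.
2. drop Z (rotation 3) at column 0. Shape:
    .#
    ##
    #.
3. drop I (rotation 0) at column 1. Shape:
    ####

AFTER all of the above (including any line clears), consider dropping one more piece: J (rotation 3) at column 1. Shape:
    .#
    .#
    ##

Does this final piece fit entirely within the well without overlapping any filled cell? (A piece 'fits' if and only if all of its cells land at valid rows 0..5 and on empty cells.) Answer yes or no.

Answer: no

Derivation:
Drop 1: T rot1 at col 3 lands with bottom-row=0; cleared 0 line(s) (total 0); column heights now [0 0 0 3 2 0], max=3
Drop 2: Z rot3 at col 0 lands with bottom-row=0; cleared 0 line(s) (total 0); column heights now [2 3 0 3 2 0], max=3
Drop 3: I rot0 at col 1 lands with bottom-row=3; cleared 0 line(s) (total 0); column heights now [2 4 4 4 4 0], max=4
Test piece J rot3 at col 1 (width 2): heights before test = [2 4 4 4 4 0]; fits = False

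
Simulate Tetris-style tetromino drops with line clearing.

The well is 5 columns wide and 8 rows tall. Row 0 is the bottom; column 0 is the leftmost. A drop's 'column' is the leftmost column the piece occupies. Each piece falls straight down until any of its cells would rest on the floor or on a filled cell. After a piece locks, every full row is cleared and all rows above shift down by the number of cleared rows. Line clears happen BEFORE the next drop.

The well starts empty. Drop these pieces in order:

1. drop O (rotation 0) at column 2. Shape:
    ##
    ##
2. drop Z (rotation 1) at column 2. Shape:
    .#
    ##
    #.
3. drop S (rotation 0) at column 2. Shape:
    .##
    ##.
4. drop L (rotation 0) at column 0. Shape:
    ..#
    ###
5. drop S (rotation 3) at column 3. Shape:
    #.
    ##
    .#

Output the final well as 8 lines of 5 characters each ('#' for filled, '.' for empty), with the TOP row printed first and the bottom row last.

Drop 1: O rot0 at col 2 lands with bottom-row=0; cleared 0 line(s) (total 0); column heights now [0 0 2 2 0], max=2
Drop 2: Z rot1 at col 2 lands with bottom-row=2; cleared 0 line(s) (total 0); column heights now [0 0 4 5 0], max=5
Drop 3: S rot0 at col 2 lands with bottom-row=5; cleared 0 line(s) (total 0); column heights now [0 0 6 7 7], max=7
Drop 4: L rot0 at col 0 lands with bottom-row=6; cleared 1 line(s) (total 1); column heights now [0 0 7 6 0], max=7
Drop 5: S rot3 at col 3 lands with bottom-row=5; cleared 0 line(s) (total 1); column heights now [0 0 7 8 7], max=8

Answer: ...#.
..###
..###
...#.
..##.
..#..
..##.
..##.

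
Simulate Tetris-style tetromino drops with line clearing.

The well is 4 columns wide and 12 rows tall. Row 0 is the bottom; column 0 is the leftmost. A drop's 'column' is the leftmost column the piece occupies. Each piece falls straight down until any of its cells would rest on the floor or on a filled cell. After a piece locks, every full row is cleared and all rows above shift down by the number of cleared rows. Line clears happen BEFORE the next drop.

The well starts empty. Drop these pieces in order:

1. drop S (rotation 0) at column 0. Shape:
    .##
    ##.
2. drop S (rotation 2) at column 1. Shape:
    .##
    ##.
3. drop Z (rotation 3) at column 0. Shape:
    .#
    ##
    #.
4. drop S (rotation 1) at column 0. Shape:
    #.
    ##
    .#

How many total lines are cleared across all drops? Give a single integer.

Drop 1: S rot0 at col 0 lands with bottom-row=0; cleared 0 line(s) (total 0); column heights now [1 2 2 0], max=2
Drop 2: S rot2 at col 1 lands with bottom-row=2; cleared 0 line(s) (total 0); column heights now [1 3 4 4], max=4
Drop 3: Z rot3 at col 0 lands with bottom-row=2; cleared 1 line(s) (total 1); column heights now [3 4 3 0], max=4
Drop 4: S rot1 at col 0 lands with bottom-row=4; cleared 0 line(s) (total 1); column heights now [7 6 3 0], max=7

Answer: 1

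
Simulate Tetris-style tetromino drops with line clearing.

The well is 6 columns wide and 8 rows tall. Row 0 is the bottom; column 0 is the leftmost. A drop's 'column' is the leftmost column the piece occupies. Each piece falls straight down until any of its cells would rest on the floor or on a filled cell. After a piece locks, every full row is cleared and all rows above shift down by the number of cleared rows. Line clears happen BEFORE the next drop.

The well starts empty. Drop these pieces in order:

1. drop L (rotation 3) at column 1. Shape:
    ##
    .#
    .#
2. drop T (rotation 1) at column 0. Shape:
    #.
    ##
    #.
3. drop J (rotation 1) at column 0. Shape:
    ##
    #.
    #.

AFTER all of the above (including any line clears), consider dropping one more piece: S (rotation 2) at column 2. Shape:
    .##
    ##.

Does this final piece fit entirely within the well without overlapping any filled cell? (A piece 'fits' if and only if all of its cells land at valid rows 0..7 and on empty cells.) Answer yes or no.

Answer: yes

Derivation:
Drop 1: L rot3 at col 1 lands with bottom-row=0; cleared 0 line(s) (total 0); column heights now [0 3 3 0 0 0], max=3
Drop 2: T rot1 at col 0 lands with bottom-row=2; cleared 0 line(s) (total 0); column heights now [5 4 3 0 0 0], max=5
Drop 3: J rot1 at col 0 lands with bottom-row=5; cleared 0 line(s) (total 0); column heights now [8 8 3 0 0 0], max=8
Test piece S rot2 at col 2 (width 3): heights before test = [8 8 3 0 0 0]; fits = True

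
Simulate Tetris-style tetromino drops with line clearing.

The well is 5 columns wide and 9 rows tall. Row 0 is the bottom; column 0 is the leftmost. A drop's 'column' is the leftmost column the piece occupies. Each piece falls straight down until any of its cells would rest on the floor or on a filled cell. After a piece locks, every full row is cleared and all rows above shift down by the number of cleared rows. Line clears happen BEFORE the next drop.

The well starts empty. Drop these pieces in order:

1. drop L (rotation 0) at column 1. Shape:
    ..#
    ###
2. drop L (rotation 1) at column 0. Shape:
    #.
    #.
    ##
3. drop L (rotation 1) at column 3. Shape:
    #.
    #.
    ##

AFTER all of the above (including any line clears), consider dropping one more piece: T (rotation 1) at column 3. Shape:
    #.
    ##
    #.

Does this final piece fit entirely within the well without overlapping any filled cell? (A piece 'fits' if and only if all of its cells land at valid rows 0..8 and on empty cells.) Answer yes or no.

Answer: yes

Derivation:
Drop 1: L rot0 at col 1 lands with bottom-row=0; cleared 0 line(s) (total 0); column heights now [0 1 1 2 0], max=2
Drop 2: L rot1 at col 0 lands with bottom-row=1; cleared 0 line(s) (total 0); column heights now [4 2 1 2 0], max=4
Drop 3: L rot1 at col 3 lands with bottom-row=2; cleared 0 line(s) (total 0); column heights now [4 2 1 5 3], max=5
Test piece T rot1 at col 3 (width 2): heights before test = [4 2 1 5 3]; fits = True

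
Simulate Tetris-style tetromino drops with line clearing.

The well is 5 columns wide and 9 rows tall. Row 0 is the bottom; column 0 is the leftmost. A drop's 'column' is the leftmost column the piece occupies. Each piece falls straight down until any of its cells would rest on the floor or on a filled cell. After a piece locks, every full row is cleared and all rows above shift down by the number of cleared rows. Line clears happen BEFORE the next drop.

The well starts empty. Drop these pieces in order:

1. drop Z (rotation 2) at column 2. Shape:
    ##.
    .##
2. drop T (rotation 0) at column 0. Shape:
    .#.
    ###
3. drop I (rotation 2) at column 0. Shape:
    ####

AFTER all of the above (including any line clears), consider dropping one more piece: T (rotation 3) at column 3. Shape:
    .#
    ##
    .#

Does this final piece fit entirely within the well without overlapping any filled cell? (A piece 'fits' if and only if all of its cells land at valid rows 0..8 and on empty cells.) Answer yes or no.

Drop 1: Z rot2 at col 2 lands with bottom-row=0; cleared 0 line(s) (total 0); column heights now [0 0 2 2 1], max=2
Drop 2: T rot0 at col 0 lands with bottom-row=2; cleared 0 line(s) (total 0); column heights now [3 4 3 2 1], max=4
Drop 3: I rot2 at col 0 lands with bottom-row=4; cleared 0 line(s) (total 0); column heights now [5 5 5 5 1], max=5
Test piece T rot3 at col 3 (width 2): heights before test = [5 5 5 5 1]; fits = True

Answer: yes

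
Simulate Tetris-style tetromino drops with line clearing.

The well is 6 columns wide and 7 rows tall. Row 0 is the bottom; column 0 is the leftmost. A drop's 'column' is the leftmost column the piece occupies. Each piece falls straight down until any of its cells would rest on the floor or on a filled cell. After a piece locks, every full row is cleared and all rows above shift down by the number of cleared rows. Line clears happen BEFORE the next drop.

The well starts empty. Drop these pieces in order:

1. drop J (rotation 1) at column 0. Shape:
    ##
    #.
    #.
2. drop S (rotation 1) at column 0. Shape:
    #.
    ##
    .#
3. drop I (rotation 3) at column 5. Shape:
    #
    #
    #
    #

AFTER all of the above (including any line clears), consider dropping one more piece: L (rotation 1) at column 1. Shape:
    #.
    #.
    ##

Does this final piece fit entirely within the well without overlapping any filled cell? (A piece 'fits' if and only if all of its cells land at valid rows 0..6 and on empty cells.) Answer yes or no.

Answer: no

Derivation:
Drop 1: J rot1 at col 0 lands with bottom-row=0; cleared 0 line(s) (total 0); column heights now [3 3 0 0 0 0], max=3
Drop 2: S rot1 at col 0 lands with bottom-row=3; cleared 0 line(s) (total 0); column heights now [6 5 0 0 0 0], max=6
Drop 3: I rot3 at col 5 lands with bottom-row=0; cleared 0 line(s) (total 0); column heights now [6 5 0 0 0 4], max=6
Test piece L rot1 at col 1 (width 2): heights before test = [6 5 0 0 0 4]; fits = False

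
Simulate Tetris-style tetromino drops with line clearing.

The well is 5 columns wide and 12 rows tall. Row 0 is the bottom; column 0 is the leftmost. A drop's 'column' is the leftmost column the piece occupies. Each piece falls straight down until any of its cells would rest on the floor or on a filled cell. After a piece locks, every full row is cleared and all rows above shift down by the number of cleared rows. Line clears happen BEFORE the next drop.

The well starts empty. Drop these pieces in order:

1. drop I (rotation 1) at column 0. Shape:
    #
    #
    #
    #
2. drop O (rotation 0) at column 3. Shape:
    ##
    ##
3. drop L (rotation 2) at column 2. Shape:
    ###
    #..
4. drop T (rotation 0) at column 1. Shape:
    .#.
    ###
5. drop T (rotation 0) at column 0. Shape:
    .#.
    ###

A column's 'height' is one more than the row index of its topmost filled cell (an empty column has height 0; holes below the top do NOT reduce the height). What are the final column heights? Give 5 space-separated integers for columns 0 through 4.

Answer: 6 7 6 4 3

Derivation:
Drop 1: I rot1 at col 0 lands with bottom-row=0; cleared 0 line(s) (total 0); column heights now [4 0 0 0 0], max=4
Drop 2: O rot0 at col 3 lands with bottom-row=0; cleared 0 line(s) (total 0); column heights now [4 0 0 2 2], max=4
Drop 3: L rot2 at col 2 lands with bottom-row=1; cleared 0 line(s) (total 0); column heights now [4 0 3 3 3], max=4
Drop 4: T rot0 at col 1 lands with bottom-row=3; cleared 0 line(s) (total 0); column heights now [4 4 5 4 3], max=5
Drop 5: T rot0 at col 0 lands with bottom-row=5; cleared 0 line(s) (total 0); column heights now [6 7 6 4 3], max=7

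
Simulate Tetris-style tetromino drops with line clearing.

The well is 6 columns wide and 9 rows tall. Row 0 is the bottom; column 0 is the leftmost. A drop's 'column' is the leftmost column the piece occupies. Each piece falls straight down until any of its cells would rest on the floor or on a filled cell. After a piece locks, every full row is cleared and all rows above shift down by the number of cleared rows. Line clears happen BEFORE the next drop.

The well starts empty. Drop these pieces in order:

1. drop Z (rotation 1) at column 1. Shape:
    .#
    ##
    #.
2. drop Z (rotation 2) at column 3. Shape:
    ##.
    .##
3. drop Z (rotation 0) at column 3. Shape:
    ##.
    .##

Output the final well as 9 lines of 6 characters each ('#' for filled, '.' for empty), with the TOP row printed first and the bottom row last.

Drop 1: Z rot1 at col 1 lands with bottom-row=0; cleared 0 line(s) (total 0); column heights now [0 2 3 0 0 0], max=3
Drop 2: Z rot2 at col 3 lands with bottom-row=0; cleared 0 line(s) (total 0); column heights now [0 2 3 2 2 1], max=3
Drop 3: Z rot0 at col 3 lands with bottom-row=2; cleared 0 line(s) (total 0); column heights now [0 2 3 4 4 3], max=4

Answer: ......
......
......
......
......
...##.
..#.##
.####.
.#..##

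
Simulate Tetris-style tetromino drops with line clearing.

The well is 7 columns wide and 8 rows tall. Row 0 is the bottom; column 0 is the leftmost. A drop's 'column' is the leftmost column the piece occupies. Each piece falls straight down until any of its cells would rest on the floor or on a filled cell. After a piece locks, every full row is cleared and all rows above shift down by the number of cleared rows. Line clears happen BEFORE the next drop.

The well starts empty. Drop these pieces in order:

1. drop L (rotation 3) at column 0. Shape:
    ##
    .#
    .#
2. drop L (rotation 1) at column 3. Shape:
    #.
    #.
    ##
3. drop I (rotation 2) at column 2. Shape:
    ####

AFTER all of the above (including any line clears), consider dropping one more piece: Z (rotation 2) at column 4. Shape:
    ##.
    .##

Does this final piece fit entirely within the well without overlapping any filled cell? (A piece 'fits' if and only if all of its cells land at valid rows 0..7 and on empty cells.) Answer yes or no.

Answer: yes

Derivation:
Drop 1: L rot3 at col 0 lands with bottom-row=0; cleared 0 line(s) (total 0); column heights now [3 3 0 0 0 0 0], max=3
Drop 2: L rot1 at col 3 lands with bottom-row=0; cleared 0 line(s) (total 0); column heights now [3 3 0 3 1 0 0], max=3
Drop 3: I rot2 at col 2 lands with bottom-row=3; cleared 0 line(s) (total 0); column heights now [3 3 4 4 4 4 0], max=4
Test piece Z rot2 at col 4 (width 3): heights before test = [3 3 4 4 4 4 0]; fits = True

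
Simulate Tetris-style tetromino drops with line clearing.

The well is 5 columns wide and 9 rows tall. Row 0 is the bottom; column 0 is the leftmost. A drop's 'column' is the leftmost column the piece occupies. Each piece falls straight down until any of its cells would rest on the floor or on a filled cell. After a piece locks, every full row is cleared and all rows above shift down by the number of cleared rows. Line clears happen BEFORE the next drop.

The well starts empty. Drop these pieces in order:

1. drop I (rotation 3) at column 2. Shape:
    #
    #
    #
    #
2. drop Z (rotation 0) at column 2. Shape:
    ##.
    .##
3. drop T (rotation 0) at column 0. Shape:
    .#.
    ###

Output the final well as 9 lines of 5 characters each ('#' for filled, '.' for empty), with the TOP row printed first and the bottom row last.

Answer: .....
.....
.#...
###..
..##.
..###
..#..
..#..
..#..

Derivation:
Drop 1: I rot3 at col 2 lands with bottom-row=0; cleared 0 line(s) (total 0); column heights now [0 0 4 0 0], max=4
Drop 2: Z rot0 at col 2 lands with bottom-row=3; cleared 0 line(s) (total 0); column heights now [0 0 5 5 4], max=5
Drop 3: T rot0 at col 0 lands with bottom-row=5; cleared 0 line(s) (total 0); column heights now [6 7 6 5 4], max=7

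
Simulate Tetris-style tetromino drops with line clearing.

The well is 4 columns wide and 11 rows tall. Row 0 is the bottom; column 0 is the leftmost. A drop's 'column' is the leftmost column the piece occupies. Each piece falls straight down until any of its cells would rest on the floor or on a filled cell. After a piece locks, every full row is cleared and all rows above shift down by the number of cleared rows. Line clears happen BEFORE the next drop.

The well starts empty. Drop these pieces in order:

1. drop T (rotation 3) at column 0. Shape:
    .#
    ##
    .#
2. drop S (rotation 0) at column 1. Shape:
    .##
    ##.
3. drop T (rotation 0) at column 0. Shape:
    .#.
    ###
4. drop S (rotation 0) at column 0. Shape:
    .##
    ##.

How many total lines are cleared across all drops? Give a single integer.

Drop 1: T rot3 at col 0 lands with bottom-row=0; cleared 0 line(s) (total 0); column heights now [2 3 0 0], max=3
Drop 2: S rot0 at col 1 lands with bottom-row=3; cleared 0 line(s) (total 0); column heights now [2 4 5 5], max=5
Drop 3: T rot0 at col 0 lands with bottom-row=5; cleared 0 line(s) (total 0); column heights now [6 7 6 5], max=7
Drop 4: S rot0 at col 0 lands with bottom-row=7; cleared 0 line(s) (total 0); column heights now [8 9 9 5], max=9

Answer: 0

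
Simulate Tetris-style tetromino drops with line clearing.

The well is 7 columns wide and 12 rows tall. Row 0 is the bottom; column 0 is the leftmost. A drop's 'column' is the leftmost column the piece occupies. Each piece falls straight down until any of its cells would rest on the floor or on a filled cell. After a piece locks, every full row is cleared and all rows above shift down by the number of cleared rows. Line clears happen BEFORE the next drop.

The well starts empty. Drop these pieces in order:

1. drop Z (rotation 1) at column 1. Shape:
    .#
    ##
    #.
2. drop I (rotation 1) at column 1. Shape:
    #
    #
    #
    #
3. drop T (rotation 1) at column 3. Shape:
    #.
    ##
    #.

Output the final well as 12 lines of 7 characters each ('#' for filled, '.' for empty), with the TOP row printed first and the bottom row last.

Answer: .......
.......
.......
.......
.......
.......
.#.....
.#.....
.#.....
.###...
.####..
.#.#...

Derivation:
Drop 1: Z rot1 at col 1 lands with bottom-row=0; cleared 0 line(s) (total 0); column heights now [0 2 3 0 0 0 0], max=3
Drop 2: I rot1 at col 1 lands with bottom-row=2; cleared 0 line(s) (total 0); column heights now [0 6 3 0 0 0 0], max=6
Drop 3: T rot1 at col 3 lands with bottom-row=0; cleared 0 line(s) (total 0); column heights now [0 6 3 3 2 0 0], max=6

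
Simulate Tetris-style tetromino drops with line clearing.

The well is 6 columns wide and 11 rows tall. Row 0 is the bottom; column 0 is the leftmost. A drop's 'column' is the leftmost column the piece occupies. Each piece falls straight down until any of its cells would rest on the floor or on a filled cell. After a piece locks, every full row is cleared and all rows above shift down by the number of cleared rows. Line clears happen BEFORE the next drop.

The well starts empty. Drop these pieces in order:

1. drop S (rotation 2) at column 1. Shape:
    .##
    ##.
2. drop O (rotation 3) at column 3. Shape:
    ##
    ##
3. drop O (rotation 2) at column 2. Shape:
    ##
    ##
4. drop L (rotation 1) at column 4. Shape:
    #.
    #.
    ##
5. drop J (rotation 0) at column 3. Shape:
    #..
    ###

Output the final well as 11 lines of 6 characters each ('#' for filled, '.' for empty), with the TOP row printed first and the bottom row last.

Drop 1: S rot2 at col 1 lands with bottom-row=0; cleared 0 line(s) (total 0); column heights now [0 1 2 2 0 0], max=2
Drop 2: O rot3 at col 3 lands with bottom-row=2; cleared 0 line(s) (total 0); column heights now [0 1 2 4 4 0], max=4
Drop 3: O rot2 at col 2 lands with bottom-row=4; cleared 0 line(s) (total 0); column heights now [0 1 6 6 4 0], max=6
Drop 4: L rot1 at col 4 lands with bottom-row=4; cleared 0 line(s) (total 0); column heights now [0 1 6 6 7 5], max=7
Drop 5: J rot0 at col 3 lands with bottom-row=7; cleared 0 line(s) (total 0); column heights now [0 1 6 9 8 8], max=9

Answer: ......
......
...#..
...###
....#.
..###.
..####
...##.
...##.
..##..
.##...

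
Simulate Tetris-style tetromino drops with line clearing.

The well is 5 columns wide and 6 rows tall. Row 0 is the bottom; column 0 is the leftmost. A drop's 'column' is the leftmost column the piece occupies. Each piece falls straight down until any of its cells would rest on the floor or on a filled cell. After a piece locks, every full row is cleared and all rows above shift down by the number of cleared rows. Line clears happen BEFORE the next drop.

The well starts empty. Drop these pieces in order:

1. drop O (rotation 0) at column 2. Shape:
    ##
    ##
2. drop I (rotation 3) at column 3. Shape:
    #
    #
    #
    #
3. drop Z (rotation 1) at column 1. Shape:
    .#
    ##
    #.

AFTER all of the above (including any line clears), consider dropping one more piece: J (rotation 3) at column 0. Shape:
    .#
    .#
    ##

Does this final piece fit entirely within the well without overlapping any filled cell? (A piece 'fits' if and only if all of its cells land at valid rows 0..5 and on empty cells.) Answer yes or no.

Answer: yes

Derivation:
Drop 1: O rot0 at col 2 lands with bottom-row=0; cleared 0 line(s) (total 0); column heights now [0 0 2 2 0], max=2
Drop 2: I rot3 at col 3 lands with bottom-row=2; cleared 0 line(s) (total 0); column heights now [0 0 2 6 0], max=6
Drop 3: Z rot1 at col 1 lands with bottom-row=1; cleared 0 line(s) (total 0); column heights now [0 3 4 6 0], max=6
Test piece J rot3 at col 0 (width 2): heights before test = [0 3 4 6 0]; fits = True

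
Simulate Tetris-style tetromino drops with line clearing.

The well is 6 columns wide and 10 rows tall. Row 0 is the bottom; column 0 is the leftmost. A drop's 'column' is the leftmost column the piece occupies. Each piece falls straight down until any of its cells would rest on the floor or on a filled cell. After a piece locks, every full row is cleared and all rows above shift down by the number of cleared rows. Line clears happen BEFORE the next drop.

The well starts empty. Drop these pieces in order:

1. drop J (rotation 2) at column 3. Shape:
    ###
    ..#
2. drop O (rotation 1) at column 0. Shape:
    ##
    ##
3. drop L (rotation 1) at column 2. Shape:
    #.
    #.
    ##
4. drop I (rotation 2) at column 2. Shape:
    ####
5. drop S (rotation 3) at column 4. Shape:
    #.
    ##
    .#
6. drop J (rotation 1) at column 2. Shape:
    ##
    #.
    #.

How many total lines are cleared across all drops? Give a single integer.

Drop 1: J rot2 at col 3 lands with bottom-row=0; cleared 0 line(s) (total 0); column heights now [0 0 0 2 2 2], max=2
Drop 2: O rot1 at col 0 lands with bottom-row=0; cleared 0 line(s) (total 0); column heights now [2 2 0 2 2 2], max=2
Drop 3: L rot1 at col 2 lands with bottom-row=2; cleared 0 line(s) (total 0); column heights now [2 2 5 3 2 2], max=5
Drop 4: I rot2 at col 2 lands with bottom-row=5; cleared 0 line(s) (total 0); column heights now [2 2 6 6 6 6], max=6
Drop 5: S rot3 at col 4 lands with bottom-row=6; cleared 0 line(s) (total 0); column heights now [2 2 6 6 9 8], max=9
Drop 6: J rot1 at col 2 lands with bottom-row=6; cleared 0 line(s) (total 0); column heights now [2 2 9 9 9 8], max=9

Answer: 0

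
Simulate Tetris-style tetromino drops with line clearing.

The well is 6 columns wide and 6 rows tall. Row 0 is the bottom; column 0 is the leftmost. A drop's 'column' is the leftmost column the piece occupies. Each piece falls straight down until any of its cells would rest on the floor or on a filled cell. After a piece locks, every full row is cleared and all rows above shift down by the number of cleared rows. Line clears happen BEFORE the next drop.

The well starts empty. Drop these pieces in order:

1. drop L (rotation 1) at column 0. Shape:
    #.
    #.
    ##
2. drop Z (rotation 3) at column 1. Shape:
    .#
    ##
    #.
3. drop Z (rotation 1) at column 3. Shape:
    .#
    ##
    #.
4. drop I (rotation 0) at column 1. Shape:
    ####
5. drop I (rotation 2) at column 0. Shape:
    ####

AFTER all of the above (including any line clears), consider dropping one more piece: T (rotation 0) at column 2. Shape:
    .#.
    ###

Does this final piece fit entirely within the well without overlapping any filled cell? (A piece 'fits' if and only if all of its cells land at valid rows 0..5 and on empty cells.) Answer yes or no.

Drop 1: L rot1 at col 0 lands with bottom-row=0; cleared 0 line(s) (total 0); column heights now [3 1 0 0 0 0], max=3
Drop 2: Z rot3 at col 1 lands with bottom-row=1; cleared 0 line(s) (total 0); column heights now [3 3 4 0 0 0], max=4
Drop 3: Z rot1 at col 3 lands with bottom-row=0; cleared 0 line(s) (total 0); column heights now [3 3 4 2 3 0], max=4
Drop 4: I rot0 at col 1 lands with bottom-row=4; cleared 0 line(s) (total 0); column heights now [3 5 5 5 5 0], max=5
Drop 5: I rot2 at col 0 lands with bottom-row=5; cleared 0 line(s) (total 0); column heights now [6 6 6 6 5 0], max=6
Test piece T rot0 at col 2 (width 3): heights before test = [6 6 6 6 5 0]; fits = False

Answer: no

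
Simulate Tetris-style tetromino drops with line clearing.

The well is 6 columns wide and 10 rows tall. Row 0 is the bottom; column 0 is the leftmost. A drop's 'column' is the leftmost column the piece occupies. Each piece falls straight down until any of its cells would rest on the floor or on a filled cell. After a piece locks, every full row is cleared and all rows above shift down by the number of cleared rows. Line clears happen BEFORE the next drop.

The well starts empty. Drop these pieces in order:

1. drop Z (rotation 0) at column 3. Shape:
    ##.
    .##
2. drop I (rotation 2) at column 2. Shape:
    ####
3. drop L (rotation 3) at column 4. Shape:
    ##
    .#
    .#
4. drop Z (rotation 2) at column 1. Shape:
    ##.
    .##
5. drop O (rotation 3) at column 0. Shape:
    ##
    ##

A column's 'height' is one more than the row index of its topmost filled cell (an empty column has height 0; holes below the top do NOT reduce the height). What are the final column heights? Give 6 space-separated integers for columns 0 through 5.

Answer: 7 7 5 4 6 6

Derivation:
Drop 1: Z rot0 at col 3 lands with bottom-row=0; cleared 0 line(s) (total 0); column heights now [0 0 0 2 2 1], max=2
Drop 2: I rot2 at col 2 lands with bottom-row=2; cleared 0 line(s) (total 0); column heights now [0 0 3 3 3 3], max=3
Drop 3: L rot3 at col 4 lands with bottom-row=3; cleared 0 line(s) (total 0); column heights now [0 0 3 3 6 6], max=6
Drop 4: Z rot2 at col 1 lands with bottom-row=3; cleared 0 line(s) (total 0); column heights now [0 5 5 4 6 6], max=6
Drop 5: O rot3 at col 0 lands with bottom-row=5; cleared 0 line(s) (total 0); column heights now [7 7 5 4 6 6], max=7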